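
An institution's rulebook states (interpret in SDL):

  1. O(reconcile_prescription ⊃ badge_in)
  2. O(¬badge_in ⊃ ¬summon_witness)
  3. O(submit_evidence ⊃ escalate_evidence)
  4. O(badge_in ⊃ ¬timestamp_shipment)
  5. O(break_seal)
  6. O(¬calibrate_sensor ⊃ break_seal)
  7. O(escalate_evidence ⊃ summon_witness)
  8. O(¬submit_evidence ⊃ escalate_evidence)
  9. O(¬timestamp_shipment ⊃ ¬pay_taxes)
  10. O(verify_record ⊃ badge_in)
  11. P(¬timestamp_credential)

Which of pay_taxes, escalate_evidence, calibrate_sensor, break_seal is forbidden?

Premises 8 and 3 are O(¬submit_evidence ⊃ escalate_evidence) and O(submit_evidence ⊃ escalate_evidence); every ideal world satisfies ¬submit_evidence or submit_evidence, so in either case escalate_evidence holds — hence O(escalate_evidence).
With premise 7, O(escalate_evidence ⊃ summon_witness), the K-axiom yields O(summon_witness).
Premise 2 is O(¬badge_in ⊃ ¬summon_witness); contrapositively O(summon_witness ⊃ badge_in). Since O(summon_witness) holds, K gives O(badge_in).
With premise 4, O(badge_in ⊃ ¬timestamp_shipment), the K-axiom yields O(¬timestamp_shipment).
Applying K to premise 9 (O(¬timestamp_shipment ⊃ ¬pay_taxes)) and O(¬timestamp_shipment) yields O(¬pay_taxes).
So O(¬pay_taxes) holds, i.e. pay_taxes is forbidden. None of the other listed options is forbidden under the premises.

pay_taxes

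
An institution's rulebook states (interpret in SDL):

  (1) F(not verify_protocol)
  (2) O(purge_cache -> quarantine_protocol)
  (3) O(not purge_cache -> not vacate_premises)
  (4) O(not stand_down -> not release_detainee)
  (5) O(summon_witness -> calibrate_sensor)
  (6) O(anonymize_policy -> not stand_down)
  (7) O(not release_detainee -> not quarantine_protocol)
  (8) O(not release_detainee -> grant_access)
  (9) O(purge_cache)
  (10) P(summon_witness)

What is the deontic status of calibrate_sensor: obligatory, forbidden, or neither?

Neither

Premise 5 is O(summon_witness -> calibrate_sensor), but O(summon_witness) is not derivable from the premises (the permission P(summon_witness) asserts only not O(not summon_witness), not O(summon_witness)), so it does not yield O(calibrate_sensor).
No premise or chain of K-axiom applications forces O(calibrate_sensor), and none forces O(not calibrate_sensor). So calibrate_sensor is neither obligatory nor forbidden under these norms.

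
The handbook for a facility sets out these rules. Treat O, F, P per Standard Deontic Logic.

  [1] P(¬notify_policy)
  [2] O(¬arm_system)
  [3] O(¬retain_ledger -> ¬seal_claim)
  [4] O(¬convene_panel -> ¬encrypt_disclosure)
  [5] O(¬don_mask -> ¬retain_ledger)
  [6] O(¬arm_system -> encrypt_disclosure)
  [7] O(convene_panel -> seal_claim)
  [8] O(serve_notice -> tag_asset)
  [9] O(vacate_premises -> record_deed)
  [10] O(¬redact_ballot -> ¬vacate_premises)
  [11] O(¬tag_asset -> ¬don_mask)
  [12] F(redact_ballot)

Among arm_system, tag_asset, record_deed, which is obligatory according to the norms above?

From premise 2 we have O(¬arm_system).
Premise 6 is O(¬arm_system -> encrypt_disclosure); since O(¬arm_system), deontic closure gives O(encrypt_disclosure).
The contrapositive of premise 4 (O(¬convene_panel -> ¬encrypt_disclosure)) is O(encrypt_disclosure -> convene_panel), and O(encrypt_disclosure) is already established, so O(convene_panel).
With premise 7, O(convene_panel -> seal_claim), the K-axiom yields O(seal_claim).
Premise 3 is O(¬retain_ledger -> ¬seal_claim); contrapositively O(seal_claim -> retain_ledger). Since O(seal_claim) holds, K gives O(retain_ledger).
Premise 5, O(¬don_mask -> ¬retain_ledger), contraposes to O(retain_ledger -> don_mask); with O(retain_ledger) we get O(don_mask).
Premise 11, O(¬tag_asset -> ¬don_mask), contraposes to O(don_mask -> tag_asset); with O(don_mask) we get O(tag_asset).
So O(tag_asset) holds — tag_asset is obligatory. None of the other listed options is made obligatory by any chain of premises.

tag_asset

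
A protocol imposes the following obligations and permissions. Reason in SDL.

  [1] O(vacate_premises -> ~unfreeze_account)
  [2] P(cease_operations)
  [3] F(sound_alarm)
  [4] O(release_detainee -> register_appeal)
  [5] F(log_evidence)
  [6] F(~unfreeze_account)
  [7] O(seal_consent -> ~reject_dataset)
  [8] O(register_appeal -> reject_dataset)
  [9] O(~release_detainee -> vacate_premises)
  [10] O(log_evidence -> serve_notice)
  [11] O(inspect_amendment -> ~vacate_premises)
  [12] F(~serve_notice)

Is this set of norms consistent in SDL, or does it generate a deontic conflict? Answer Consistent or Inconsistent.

Consistent

Premise 10 is O(log_evidence -> serve_notice); even if O(serve_notice) held, inferring O(log_evidence) would be affirming the consequent — invalid.
So O(log_evidence) is not derivable, and the apparent clash with O(~log_evidence) does not arise.
A world satisfying every obligation exists (e.g. cease_operations=false, inspect_amendment=false, log_evidence=false, register_appeal=true, reject_dataset=true, release_detainee=true, seal_consent=false, serve_notice=true, sound_alarm=false, unfreeze_account=true, vacate_premises=false); no atom is both obligatory and forbidden, so the set is consistent.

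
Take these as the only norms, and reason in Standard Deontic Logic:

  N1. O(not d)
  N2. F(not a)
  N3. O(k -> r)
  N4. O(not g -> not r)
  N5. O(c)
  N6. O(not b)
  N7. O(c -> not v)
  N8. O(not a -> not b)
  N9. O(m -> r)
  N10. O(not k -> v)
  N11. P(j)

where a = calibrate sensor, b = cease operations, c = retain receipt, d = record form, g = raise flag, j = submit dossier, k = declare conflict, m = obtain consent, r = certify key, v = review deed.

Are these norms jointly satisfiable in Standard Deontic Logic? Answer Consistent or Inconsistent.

Consistent

Premise 8 is O(not a -> not b); even if O(not b) held, inferring O(not a) would be affirming the consequent — invalid.
So O(not a) is not derivable, and the apparent clash with O(a) does not arise.
A world satisfying every obligation exists (e.g. a=true, b=false, c=true, d=false, g=true, j=false, k=true, m=false, r=true, v=false); no atom is both obligatory and forbidden, so the set is consistent.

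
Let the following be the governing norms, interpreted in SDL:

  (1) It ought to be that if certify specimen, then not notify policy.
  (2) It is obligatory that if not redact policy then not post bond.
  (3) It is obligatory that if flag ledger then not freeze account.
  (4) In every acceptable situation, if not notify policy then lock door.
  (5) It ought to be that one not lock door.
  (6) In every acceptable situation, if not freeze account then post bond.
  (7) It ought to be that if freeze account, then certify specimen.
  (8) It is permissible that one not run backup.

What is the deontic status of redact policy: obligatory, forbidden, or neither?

Obligatory

Premise 5 gives O(¬lock_door).
Premise 4 is O(¬notify_policy → lock_door); contrapositively O(¬lock_door → notify_policy). Since O(¬lock_door) holds, K gives O(notify_policy).
Premise 1, O(certify_specimen → ¬notify_policy), contraposes to O(notify_policy → ¬certify_specimen); with O(notify_policy) we get O(¬certify_specimen).
The contrapositive of premise 7 (O(freeze_account → certify_specimen)) is O(¬certify_specimen → ¬freeze_account), and O(¬certify_specimen) is already established, so O(¬freeze_account).
From O(¬freeze_account) and premise 6, O(¬freeze_account → post_bond), we obtain O(post_bond).
Premise 2 is O(¬redact_policy → ¬post_bond); contrapositively O(post_bond → redact_policy). Since O(post_bond) holds, K gives O(redact_policy).
Premises 3, 8 do not contribute to this derivation.
Hence redact_policy is obligatory.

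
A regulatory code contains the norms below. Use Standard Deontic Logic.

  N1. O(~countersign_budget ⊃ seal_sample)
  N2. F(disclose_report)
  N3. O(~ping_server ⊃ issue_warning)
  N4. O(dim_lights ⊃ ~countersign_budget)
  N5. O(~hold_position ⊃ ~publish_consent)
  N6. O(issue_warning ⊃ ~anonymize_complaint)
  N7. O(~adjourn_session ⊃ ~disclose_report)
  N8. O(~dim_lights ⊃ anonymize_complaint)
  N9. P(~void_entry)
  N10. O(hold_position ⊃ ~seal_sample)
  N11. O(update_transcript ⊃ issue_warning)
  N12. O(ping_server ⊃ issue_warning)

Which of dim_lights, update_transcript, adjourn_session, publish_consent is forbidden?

publish_consent

Premises 12 and 3 are O(ping_server ⊃ issue_warning) and O(~ping_server ⊃ issue_warning); every ideal world satisfies ping_server or ~ping_server, so in either case issue_warning holds — hence O(issue_warning).
With premise 6, O(issue_warning ⊃ ~anonymize_complaint), the K-axiom yields O(~anonymize_complaint).
Premise 8 is O(~dim_lights ⊃ anonymize_complaint); contrapositively O(~anonymize_complaint ⊃ dim_lights). Since O(~anonymize_complaint) holds, K gives O(dim_lights).
Applying K to premise 4 (O(dim_lights ⊃ ~countersign_budget)) and O(dim_lights) yields O(~countersign_budget).
Applying K to premise 1 (O(~countersign_budget ⊃ seal_sample)) and O(~countersign_budget) yields O(seal_sample).
Premise 10, O(hold_position ⊃ ~seal_sample), contraposes to O(seal_sample ⊃ ~hold_position); with O(seal_sample) we get O(~hold_position).
From O(~hold_position) and premise 5, O(~hold_position ⊃ ~publish_consent), we obtain O(~publish_consent).
So O(~publish_consent) holds, i.e. publish_consent is forbidden. None of the other listed options is forbidden under the premises.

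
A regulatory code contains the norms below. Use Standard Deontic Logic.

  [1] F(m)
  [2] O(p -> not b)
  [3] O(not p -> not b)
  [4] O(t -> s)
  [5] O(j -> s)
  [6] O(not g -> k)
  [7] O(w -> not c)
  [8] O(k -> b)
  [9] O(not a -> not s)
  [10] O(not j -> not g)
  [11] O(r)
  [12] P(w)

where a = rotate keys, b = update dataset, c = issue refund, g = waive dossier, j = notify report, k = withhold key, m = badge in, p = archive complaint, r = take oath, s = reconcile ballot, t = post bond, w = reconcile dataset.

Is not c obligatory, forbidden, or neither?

Premise 7 is O(w -> not c), but O(w) is not derivable from the premises (the permission P(w) asserts only not O(not w), not O(w)), so it does not yield O(not c).
No premise or chain of K-axiom applications forces O(not c), and none forces O(c). So not c is neither obligatory nor forbidden under these norms.

Neither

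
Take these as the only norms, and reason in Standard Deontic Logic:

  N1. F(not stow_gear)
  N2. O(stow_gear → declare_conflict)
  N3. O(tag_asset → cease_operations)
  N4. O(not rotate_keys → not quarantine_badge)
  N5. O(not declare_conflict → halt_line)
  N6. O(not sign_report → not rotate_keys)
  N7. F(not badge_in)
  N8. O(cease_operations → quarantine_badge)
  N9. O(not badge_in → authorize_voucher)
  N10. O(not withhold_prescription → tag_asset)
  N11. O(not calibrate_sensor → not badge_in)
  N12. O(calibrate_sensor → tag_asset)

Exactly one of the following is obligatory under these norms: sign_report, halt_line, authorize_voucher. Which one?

Premise 7, F(not badge_in), is equivalent to O(badge_in).
Premise 11 is O(not calibrate_sensor → not badge_in); contrapositively O(badge_in → calibrate_sensor). Since O(badge_in) holds, K gives O(calibrate_sensor).
Premise 12 is O(calibrate_sensor → tag_asset); since O(calibrate_sensor), deontic closure gives O(tag_asset).
From O(tag_asset) and premise 3, O(tag_asset → cease_operations), we obtain O(cease_operations).
With premise 8, O(cease_operations → quarantine_badge), the K-axiom yields O(quarantine_badge).
Premise 4, O(not rotate_keys → not quarantine_badge), contraposes to O(quarantine_badge → rotate_keys); with O(quarantine_badge) we get O(rotate_keys).
Premise 6, O(not sign_report → not rotate_keys), contraposes to O(rotate_keys → sign_report); with O(rotate_keys) we get O(sign_report).
So O(sign_report) holds — sign_report is obligatory. None of the other listed options is made obligatory by any chain of premises.

sign_report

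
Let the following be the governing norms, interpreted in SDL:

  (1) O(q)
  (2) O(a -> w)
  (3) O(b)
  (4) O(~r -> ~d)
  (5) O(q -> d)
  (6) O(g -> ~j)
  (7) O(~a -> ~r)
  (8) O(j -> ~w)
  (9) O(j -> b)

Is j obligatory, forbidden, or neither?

From premise 1 we have O(q).
Premise 5 is O(q -> d); since O(q), deontic closure gives O(d).
The contrapositive of premise 4 (O(~r -> ~d)) is O(d -> r), and O(d) is already established, so O(r).
Premise 7 is O(~a -> ~r); contrapositively O(r -> a). Since O(r) holds, K gives O(a).
Applying K to premise 2 (O(a -> w)) and O(a) yields O(w).
The contrapositive of premise 8 (O(j -> ~w)) is O(w -> ~j), and O(w) is already established, so O(~j).
Premises 3, 6, 9 do not contribute to this derivation.
Thus O(~j), which is F(j): j is forbidden.

Forbidden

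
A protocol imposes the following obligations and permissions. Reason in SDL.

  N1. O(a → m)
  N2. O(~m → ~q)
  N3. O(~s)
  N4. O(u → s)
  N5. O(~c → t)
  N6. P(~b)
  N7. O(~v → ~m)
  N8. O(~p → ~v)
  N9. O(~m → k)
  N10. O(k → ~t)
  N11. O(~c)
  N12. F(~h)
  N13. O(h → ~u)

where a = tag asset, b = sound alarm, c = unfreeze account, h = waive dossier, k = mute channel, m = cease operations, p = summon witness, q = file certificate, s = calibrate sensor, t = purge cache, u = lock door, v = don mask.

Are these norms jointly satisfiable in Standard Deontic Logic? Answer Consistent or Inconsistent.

Consistent

Premise 4 is O(u → s), but O(u) is not derivable from the premises, so it does not yield O(s).
So O(s) is not derivable, and the apparent clash with O(~s) does not arise.
A world satisfying every obligation exists (e.g. a=false, b=false, c=false, h=true, k=false, m=true, p=true, q=false, s=false, t=true, u=false, v=true); no atom is both obligatory and forbidden, so the set is consistent.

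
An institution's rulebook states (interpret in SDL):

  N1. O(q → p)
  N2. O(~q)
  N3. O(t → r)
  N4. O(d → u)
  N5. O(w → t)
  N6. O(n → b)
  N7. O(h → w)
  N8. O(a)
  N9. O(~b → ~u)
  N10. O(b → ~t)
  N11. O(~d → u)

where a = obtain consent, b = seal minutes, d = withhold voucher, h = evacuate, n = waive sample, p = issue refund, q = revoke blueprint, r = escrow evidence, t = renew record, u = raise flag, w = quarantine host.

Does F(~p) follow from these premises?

Premise 1 is O(q → p), but O(q) is not derivable from the premises, so it does not yield O(p).
No other premise forces O(p). An ideal world satisfying every premise can still have ~p true, so F(~p) is not derivable.

No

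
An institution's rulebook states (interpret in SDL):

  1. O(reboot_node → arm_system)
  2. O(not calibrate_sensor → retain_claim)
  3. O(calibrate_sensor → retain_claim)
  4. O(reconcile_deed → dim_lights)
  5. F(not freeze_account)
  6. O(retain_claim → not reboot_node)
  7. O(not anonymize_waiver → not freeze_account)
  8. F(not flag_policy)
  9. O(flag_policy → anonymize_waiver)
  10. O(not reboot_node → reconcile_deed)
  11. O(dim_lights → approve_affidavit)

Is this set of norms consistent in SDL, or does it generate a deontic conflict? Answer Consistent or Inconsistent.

Premise 7 is O(not anonymize_waiver → not freeze_account), but O(not anonymize_waiver) is not derivable from the premises, so it does not yield O(not freeze_account).
So O(not freeze_account) is not derivable, and the apparent clash with O(freeze_account) does not arise.
A world satisfying every obligation exists (e.g. anonymize_waiver=true, approve_affidavit=true, arm_system=false, calibrate_sensor=false, dim_lights=true, flag_policy=true, freeze_account=true, reboot_node=false, reconcile_deed=true, retain_claim=true); no atom is both obligatory and forbidden, so the set is consistent.

Consistent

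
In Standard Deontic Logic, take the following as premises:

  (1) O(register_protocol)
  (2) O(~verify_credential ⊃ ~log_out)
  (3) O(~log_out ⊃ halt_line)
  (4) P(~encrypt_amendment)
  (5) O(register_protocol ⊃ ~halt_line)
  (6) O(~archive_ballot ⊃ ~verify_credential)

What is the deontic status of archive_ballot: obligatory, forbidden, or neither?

Obligatory

Premise 1 states O(register_protocol) outright.
Premise 5 is O(register_protocol ⊃ ~halt_line); since O(register_protocol), deontic closure gives O(~halt_line).
Premise 3 is O(~log_out ⊃ halt_line); contrapositively O(~halt_line ⊃ log_out). Since O(~halt_line) holds, K gives O(log_out).
The contrapositive of premise 2 (O(~verify_credential ⊃ ~log_out)) is O(log_out ⊃ verify_credential), and O(log_out) is already established, so O(verify_credential).
Premise 6 is O(~archive_ballot ⊃ ~verify_credential); contrapositively O(verify_credential ⊃ archive_ballot). Since O(verify_credential) holds, K gives O(archive_ballot).
Premise 4 does not contribute to this derivation.
Hence archive_ballot is obligatory.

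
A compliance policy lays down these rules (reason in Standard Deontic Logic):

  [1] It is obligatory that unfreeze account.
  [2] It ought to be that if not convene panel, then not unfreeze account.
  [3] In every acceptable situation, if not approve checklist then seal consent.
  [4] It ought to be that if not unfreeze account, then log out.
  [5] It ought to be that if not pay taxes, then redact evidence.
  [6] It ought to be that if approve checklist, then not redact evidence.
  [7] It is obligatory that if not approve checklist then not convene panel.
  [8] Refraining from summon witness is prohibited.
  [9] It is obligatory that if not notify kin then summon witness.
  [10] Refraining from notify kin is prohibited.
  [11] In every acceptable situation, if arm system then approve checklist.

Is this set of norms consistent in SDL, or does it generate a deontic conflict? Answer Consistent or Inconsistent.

Consistent

Premise 9 is O(¬notify_kin → summon_witness); even if O(summon_witness) held, inferring O(¬notify_kin) would be affirming the consequent — invalid.
So O(¬notify_kin) is not derivable, and the apparent clash with O(notify_kin) does not arise.
A world satisfying every obligation exists (e.g. approve_checklist=true, arm_system=false, convene_panel=true, log_out=false, notify_kin=true, pay_taxes=true, redact_evidence=false, seal_consent=false, summon_witness=true, unfreeze_account=true); no atom is both obligatory and forbidden, so the set is consistent.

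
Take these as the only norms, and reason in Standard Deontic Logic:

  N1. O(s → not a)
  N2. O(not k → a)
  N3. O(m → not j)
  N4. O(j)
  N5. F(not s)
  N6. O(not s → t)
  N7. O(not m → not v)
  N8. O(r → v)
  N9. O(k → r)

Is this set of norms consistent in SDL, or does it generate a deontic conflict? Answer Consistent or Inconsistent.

Premise 5 is F(not s), i.e. O(s).
Premise 1 is O(s → not a); since O(s), deontic closure gives O(not a).
Premise 2 is O(not k → a); contrapositively O(not a → k). Since O(not a) holds, K gives O(k).
From O(k) and premise 9, O(k → r), we obtain O(r).
With premise 8, O(r → v), the K-axiom yields O(v).
The contrapositive of premise 7 (O(not m → not v)) is O(v → m), and O(v) is already established, so O(m).
From O(m) and premise 3, O(m → not j), we obtain O(not j).
Yet premise 4 states O(j).
We now have both O(not j) and O(j) — j is simultaneously obligatory and forbidden, violating the D-axiom.

Inconsistent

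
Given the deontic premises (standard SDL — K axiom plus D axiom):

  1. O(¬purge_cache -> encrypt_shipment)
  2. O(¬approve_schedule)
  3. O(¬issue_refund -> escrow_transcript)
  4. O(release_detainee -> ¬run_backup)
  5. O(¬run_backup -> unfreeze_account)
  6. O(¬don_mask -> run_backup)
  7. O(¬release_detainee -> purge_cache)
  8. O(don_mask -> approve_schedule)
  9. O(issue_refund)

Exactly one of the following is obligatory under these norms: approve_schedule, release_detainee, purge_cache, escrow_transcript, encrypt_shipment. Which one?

Premise 2 states O(¬approve_schedule) outright.
Premise 8 is O(don_mask -> approve_schedule); contrapositively O(¬approve_schedule -> ¬don_mask). Since O(¬approve_schedule) holds, K gives O(¬don_mask).
Premise 6 is O(¬don_mask -> run_backup); since O(¬don_mask), deontic closure gives O(run_backup).
Premise 4 is O(release_detainee -> ¬run_backup); contrapositively O(run_backup -> ¬release_detainee). Since O(run_backup) holds, K gives O(¬release_detainee).
From O(¬release_detainee) and premise 7, O(¬release_detainee -> purge_cache), we obtain O(purge_cache).
So O(purge_cache) holds — purge_cache is obligatory. None of the other listed options is made obligatory by any chain of premises.

purge_cache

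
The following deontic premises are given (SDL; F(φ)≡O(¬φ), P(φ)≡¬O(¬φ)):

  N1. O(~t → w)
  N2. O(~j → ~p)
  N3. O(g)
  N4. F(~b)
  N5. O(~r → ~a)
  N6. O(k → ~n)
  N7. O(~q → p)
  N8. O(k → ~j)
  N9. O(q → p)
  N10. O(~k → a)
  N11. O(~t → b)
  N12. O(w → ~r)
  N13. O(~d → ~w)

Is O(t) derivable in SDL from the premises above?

By case analysis on ~q: premise 7 gives O(~q → p) and premise 9 gives O(q → p), so O(p) either way.
Premise 2 is O(~j → ~p); contrapositively O(p → j). Since O(p) holds, K gives O(j).
Premise 8, O(k → ~j), contraposes to O(j → ~k); with O(j) we get O(~k).
From O(~k) and premise 10, O(~k → a), we obtain O(a).
Premise 5, O(~r → ~a), contraposes to O(a → r); with O(a) we get O(r).
Premise 12 is O(w → ~r); contrapositively O(r → ~w). Since O(r) holds, K gives O(~w).
Premise 1, O(~t → w), contraposes to O(~w → t); with O(~w) we get O(t).
Premises 3, 4, 6, 11, 13 do not contribute to this derivation.
So O(t) follows.

Yes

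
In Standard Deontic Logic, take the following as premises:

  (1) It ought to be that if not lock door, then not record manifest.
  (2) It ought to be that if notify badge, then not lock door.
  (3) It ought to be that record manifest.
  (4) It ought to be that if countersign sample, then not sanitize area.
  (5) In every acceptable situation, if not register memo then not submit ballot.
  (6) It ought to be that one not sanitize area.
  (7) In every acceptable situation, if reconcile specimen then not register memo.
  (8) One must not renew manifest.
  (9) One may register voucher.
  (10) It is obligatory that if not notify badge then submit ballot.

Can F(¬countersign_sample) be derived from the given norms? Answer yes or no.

Premise 4 is O(countersign_sample → ¬sanitize_area); even if O(¬sanitize_area) held, inferring O(countersign_sample) would be affirming the consequent — invalid.
No other premise forces O(countersign_sample). An ideal world satisfying every premise can still have ¬countersign_sample true, so F(¬countersign_sample) is not derivable.

No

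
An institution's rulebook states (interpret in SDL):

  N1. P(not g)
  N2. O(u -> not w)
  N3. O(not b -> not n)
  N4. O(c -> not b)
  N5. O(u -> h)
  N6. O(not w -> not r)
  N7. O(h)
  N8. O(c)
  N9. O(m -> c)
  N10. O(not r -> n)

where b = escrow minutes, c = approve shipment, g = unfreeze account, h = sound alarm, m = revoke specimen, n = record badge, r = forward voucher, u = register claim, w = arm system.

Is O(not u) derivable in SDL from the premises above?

Premise 8 states O(c) outright.
With premise 4, O(c -> not b), the K-axiom yields O(not b).
Premise 3 is O(not b -> not n); since O(not b), deontic closure gives O(not n).
Premise 10, O(not r -> n), contraposes to O(not n -> r); with O(not n) we get O(r).
Premise 6, O(not w -> not r), contraposes to O(r -> w); with O(r) we get O(w).
The contrapositive of premise 2 (O(u -> not w)) is O(w -> not u), and O(w) is already established, so O(not u).
Premises 1, 5, 7, 9 do not contribute to this derivation.
So O(not u) follows.

Yes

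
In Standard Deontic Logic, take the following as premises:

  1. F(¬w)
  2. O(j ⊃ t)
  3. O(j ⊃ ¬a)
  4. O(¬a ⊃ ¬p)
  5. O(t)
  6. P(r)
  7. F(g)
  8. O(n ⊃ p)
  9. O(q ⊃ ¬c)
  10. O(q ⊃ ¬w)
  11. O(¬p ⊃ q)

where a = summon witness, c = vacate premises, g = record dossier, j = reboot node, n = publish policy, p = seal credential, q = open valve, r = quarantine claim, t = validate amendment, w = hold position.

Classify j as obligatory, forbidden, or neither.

Premise 1 is F(¬w), i.e. O(w).
Premise 10 is O(q ⊃ ¬w); contrapositively O(w ⊃ ¬q). Since O(w) holds, K gives O(¬q).
The contrapositive of premise 11 (O(¬p ⊃ q)) is O(¬q ⊃ p), and O(¬q) is already established, so O(p).
Premise 4, O(¬a ⊃ ¬p), contraposes to O(p ⊃ a); with O(p) we get O(a).
Premise 3, O(j ⊃ ¬a), contraposes to O(a ⊃ ¬j); with O(a) we get O(¬j).
Premises 2, 5, 6, 7, 8, 9 do not contribute to this derivation.
Thus O(¬j), which is F(j): j is forbidden.

Forbidden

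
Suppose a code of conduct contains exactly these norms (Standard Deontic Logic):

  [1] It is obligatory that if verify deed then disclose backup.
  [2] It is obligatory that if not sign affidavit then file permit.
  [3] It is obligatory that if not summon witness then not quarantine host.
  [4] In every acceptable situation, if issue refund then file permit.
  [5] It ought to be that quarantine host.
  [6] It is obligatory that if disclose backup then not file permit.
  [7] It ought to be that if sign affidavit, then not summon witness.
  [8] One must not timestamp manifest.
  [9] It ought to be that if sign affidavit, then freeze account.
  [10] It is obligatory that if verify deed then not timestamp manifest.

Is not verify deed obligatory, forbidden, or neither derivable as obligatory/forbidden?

From premise 5 we have O(quarantine_host).
Premise 3 is O(¬summon_witness → ¬quarantine_host); contrapositively O(quarantine_host → summon_witness). Since O(quarantine_host) holds, K gives O(summon_witness).
Premise 7, O(sign_affidavit → ¬summon_witness), contraposes to O(summon_witness → ¬sign_affidavit); with O(summon_witness) we get O(¬sign_affidavit).
Premise 2 is O(¬sign_affidavit → file_permit); since O(¬sign_affidavit), deontic closure gives O(file_permit).
The contrapositive of premise 6 (O(disclose_backup → ¬file_permit)) is O(file_permit → ¬disclose_backup), and O(file_permit) is already established, so O(¬disclose_backup).
The contrapositive of premise 1 (O(verify_deed → disclose_backup)) is O(¬disclose_backup → ¬verify_deed), and O(¬disclose_backup) is already established, so O(¬verify_deed).
Premises 4, 8, 9, 10 do not contribute to this derivation.
Hence ¬verify_deed is obligatory.

Obligatory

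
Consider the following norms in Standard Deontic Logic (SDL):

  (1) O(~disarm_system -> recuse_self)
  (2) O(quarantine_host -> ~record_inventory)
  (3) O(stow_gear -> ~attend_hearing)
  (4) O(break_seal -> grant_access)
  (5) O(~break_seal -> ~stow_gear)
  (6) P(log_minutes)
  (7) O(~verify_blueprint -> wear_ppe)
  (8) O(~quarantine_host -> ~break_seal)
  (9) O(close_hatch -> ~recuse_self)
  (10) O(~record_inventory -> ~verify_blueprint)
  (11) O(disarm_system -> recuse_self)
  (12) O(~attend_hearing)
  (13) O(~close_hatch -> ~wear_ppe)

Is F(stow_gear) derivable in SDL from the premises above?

Premises 1 and 11 cover both cases: O(~disarm_system -> recuse_self) and O(disarm_system -> recuse_self). Since ~disarm_system ∨ disarm_system is a tautology, O(recuse_self) follows.
Premise 9, O(close_hatch -> ~recuse_self), contraposes to O(recuse_self -> ~close_hatch); with O(recuse_self) we get O(~close_hatch).
Applying K to premise 13 (O(~close_hatch -> ~wear_ppe)) and O(~close_hatch) yields O(~wear_ppe).
Premise 7 is O(~verify_blueprint -> wear_ppe); contrapositively O(~wear_ppe -> verify_blueprint). Since O(~wear_ppe) holds, K gives O(verify_blueprint).
Premise 10, O(~record_inventory -> ~verify_blueprint), contraposes to O(verify_blueprint -> record_inventory); with O(verify_blueprint) we get O(record_inventory).
The contrapositive of premise 2 (O(quarantine_host -> ~record_inventory)) is O(record_inventory -> ~quarantine_host), and O(record_inventory) is already established, so O(~quarantine_host).
Applying K to premise 8 (O(~quarantine_host -> ~break_seal)) and O(~quarantine_host) yields O(~break_seal).
Premise 5 is O(~break_seal -> ~stow_gear); since O(~break_seal), deontic closure gives O(~stow_gear).
Premises 3, 4, 6, 12 do not contribute to this derivation.
So O(~stow_gear) holds, i.e. F(stow_gear). The claim follows.

Yes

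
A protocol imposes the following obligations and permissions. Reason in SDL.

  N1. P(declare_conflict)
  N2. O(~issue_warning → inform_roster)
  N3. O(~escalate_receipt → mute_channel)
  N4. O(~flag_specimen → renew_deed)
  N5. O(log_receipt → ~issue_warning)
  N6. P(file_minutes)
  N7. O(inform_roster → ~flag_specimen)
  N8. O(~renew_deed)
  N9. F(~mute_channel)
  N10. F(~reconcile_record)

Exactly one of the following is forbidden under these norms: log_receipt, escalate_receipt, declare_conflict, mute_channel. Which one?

log_receipt

From premise 8 we have O(~renew_deed).
Premise 4, O(~flag_specimen → renew_deed), contraposes to O(~renew_deed → flag_specimen); with O(~renew_deed) we get O(flag_specimen).
The contrapositive of premise 7 (O(inform_roster → ~flag_specimen)) is O(flag_specimen → ~inform_roster), and O(flag_specimen) is already established, so O(~inform_roster).
Premise 2, O(~issue_warning → inform_roster), contraposes to O(~inform_roster → issue_warning); with O(~inform_roster) we get O(issue_warning).
Premise 5 is O(log_receipt → ~issue_warning); contrapositively O(issue_warning → ~log_receipt). Since O(issue_warning) holds, K gives O(~log_receipt).
So O(~log_receipt) holds, i.e. log_receipt is forbidden. None of the other listed options is forbidden under the premises.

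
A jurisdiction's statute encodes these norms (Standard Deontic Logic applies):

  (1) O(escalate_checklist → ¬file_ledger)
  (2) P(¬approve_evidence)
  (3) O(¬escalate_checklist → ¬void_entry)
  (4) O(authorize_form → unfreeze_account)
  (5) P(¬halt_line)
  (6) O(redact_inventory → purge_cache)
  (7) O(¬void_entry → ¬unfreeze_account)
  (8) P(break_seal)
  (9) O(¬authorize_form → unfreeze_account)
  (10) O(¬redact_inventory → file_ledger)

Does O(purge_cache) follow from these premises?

Premises 9 and 4 cover both cases: O(¬authorize_form → unfreeze_account) and O(authorize_form → unfreeze_account). Since ¬authorize_form ∨ authorize_form is a tautology, O(unfreeze_account) follows.
Premise 7, O(¬void_entry → ¬unfreeze_account), contraposes to O(unfreeze_account → void_entry); with O(unfreeze_account) we get O(void_entry).
Premise 3 is O(¬escalate_checklist → ¬void_entry); contrapositively O(void_entry → escalate_checklist). Since O(void_entry) holds, K gives O(escalate_checklist).
Applying K to premise 1 (O(escalate_checklist → ¬file_ledger)) and O(escalate_checklist) yields O(¬file_ledger).
Premise 10 is O(¬redact_inventory → file_ledger); contrapositively O(¬file_ledger → redact_inventory). Since O(¬file_ledger) holds, K gives O(redact_inventory).
With premise 6, O(redact_inventory → purge_cache), the K-axiom yields O(purge_cache).
Premises 2, 5, 8 do not contribute to this derivation.
So O(purge_cache) follows.

Yes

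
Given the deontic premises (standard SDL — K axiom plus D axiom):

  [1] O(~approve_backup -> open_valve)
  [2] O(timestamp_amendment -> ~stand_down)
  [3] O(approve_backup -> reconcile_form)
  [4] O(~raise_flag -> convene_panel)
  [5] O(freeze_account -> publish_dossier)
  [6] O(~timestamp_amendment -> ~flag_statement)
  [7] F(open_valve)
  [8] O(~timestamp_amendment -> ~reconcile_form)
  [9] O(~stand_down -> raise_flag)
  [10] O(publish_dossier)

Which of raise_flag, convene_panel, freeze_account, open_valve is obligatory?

Premise 7, F(open_valve), is equivalent to O(~open_valve).
The contrapositive of premise 1 (O(~approve_backup -> open_valve)) is O(~open_valve -> approve_backup), and O(~open_valve) is already established, so O(approve_backup).
Applying K to premise 3 (O(approve_backup -> reconcile_form)) and O(approve_backup) yields O(reconcile_form).
Premise 8, O(~timestamp_amendment -> ~reconcile_form), contraposes to O(reconcile_form -> timestamp_amendment); with O(reconcile_form) we get O(timestamp_amendment).
Premise 2 is O(timestamp_amendment -> ~stand_down); since O(timestamp_amendment), deontic closure gives O(~stand_down).
With premise 9, O(~stand_down -> raise_flag), the K-axiom yields O(raise_flag).
So O(raise_flag) holds — raise_flag is obligatory. None of the other listed options is made obligatory by any chain of premises.

raise_flag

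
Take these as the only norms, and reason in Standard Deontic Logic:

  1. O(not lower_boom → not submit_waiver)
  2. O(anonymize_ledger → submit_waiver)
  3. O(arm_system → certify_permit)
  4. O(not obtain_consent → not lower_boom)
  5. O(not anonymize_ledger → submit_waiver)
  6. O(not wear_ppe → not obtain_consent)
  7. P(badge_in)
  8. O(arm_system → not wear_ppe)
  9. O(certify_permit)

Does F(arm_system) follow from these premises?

Yes

Premises 5 and 2 are O(not anonymize_ledger → submit_waiver) and O(anonymize_ledger → submit_waiver); every ideal world satisfies not anonymize_ledger or anonymize_ledger, so in either case submit_waiver holds — hence O(submit_waiver).
Premise 1 is O(not lower_boom → not submit_waiver); contrapositively O(submit_waiver → lower_boom). Since O(submit_waiver) holds, K gives O(lower_boom).
The contrapositive of premise 4 (O(not obtain_consent → not lower_boom)) is O(lower_boom → obtain_consent), and O(lower_boom) is already established, so O(obtain_consent).
The contrapositive of premise 6 (O(not wear_ppe → not obtain_consent)) is O(obtain_consent → wear_ppe), and O(obtain_consent) is already established, so O(wear_ppe).
The contrapositive of premise 8 (O(arm_system → not wear_ppe)) is O(wear_ppe → not arm_system), and O(wear_ppe) is already established, so O(not arm_system).
Premises 3, 7, 9 do not contribute to this derivation.
So O(not arm_system) holds, i.e. F(arm_system). The claim follows.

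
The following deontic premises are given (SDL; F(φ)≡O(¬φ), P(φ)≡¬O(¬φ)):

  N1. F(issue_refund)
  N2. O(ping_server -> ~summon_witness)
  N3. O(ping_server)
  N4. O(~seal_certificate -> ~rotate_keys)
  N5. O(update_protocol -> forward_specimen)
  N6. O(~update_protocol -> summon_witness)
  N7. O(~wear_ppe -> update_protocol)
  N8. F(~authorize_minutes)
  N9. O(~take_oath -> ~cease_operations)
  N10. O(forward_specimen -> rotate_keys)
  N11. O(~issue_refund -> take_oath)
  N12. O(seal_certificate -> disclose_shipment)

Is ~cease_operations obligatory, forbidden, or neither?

Neither

Premise 9 is O(~take_oath -> ~cease_operations), but O(~take_oath) is not derivable from the premises, so it does not yield O(~cease_operations).
No premise or chain of K-axiom applications forces O(~cease_operations), and none forces O(cease_operations). So ~cease_operations is neither obligatory nor forbidden under these norms.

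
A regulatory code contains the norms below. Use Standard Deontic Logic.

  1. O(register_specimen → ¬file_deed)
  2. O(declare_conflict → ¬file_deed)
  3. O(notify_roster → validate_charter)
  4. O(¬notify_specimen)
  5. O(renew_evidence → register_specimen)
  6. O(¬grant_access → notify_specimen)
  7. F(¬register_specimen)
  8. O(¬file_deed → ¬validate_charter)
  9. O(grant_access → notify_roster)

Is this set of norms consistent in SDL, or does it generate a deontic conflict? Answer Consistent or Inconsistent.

Premise 7 is F(¬register_specimen), i.e. O(register_specimen).
With premise 1, O(register_specimen → ¬file_deed), the K-axiom yields O(¬file_deed).
Premise 8 is O(¬file_deed → ¬validate_charter); since O(¬file_deed), deontic closure gives O(¬validate_charter).
Premise 3 is O(notify_roster → validate_charter); contrapositively O(¬validate_charter → ¬notify_roster). Since O(¬validate_charter) holds, K gives O(¬notify_roster).
The contrapositive of premise 9 (O(grant_access → notify_roster)) is O(¬notify_roster → ¬grant_access), and O(¬notify_roster) is already established, so O(¬grant_access).
From O(¬grant_access) and premise 6, O(¬grant_access → notify_specimen), we obtain O(notify_specimen).
However, premise 4 gives O(¬notify_specimen).
We now have both O(notify_specimen) and O(¬notify_specimen) — notify_specimen is simultaneously obligatory and forbidden, violating the D-axiom.

Inconsistent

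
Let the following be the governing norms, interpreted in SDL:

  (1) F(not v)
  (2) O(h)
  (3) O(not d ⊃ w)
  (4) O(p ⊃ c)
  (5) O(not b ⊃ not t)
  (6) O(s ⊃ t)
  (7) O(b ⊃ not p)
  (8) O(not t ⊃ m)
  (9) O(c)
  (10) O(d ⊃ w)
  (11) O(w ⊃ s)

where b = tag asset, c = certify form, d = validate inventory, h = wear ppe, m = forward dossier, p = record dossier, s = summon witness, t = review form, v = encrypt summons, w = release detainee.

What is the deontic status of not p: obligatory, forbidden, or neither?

Obligatory

Premises 10 and 3 are O(d ⊃ w) and O(not d ⊃ w); every ideal world satisfies d or not d, so in either case w holds — hence O(w).
With premise 11, O(w ⊃ s), the K-axiom yields O(s).
Premise 6 is O(s ⊃ t); since O(s), deontic closure gives O(t).
Premise 5 is O(not b ⊃ not t); contrapositively O(t ⊃ b). Since O(t) holds, K gives O(b).
Applying K to premise 7 (O(b ⊃ not p)) and O(b) yields O(not p).
Premises 1, 2, 4, 8, 9 do not contribute to this derivation.
Hence not p is obligatory.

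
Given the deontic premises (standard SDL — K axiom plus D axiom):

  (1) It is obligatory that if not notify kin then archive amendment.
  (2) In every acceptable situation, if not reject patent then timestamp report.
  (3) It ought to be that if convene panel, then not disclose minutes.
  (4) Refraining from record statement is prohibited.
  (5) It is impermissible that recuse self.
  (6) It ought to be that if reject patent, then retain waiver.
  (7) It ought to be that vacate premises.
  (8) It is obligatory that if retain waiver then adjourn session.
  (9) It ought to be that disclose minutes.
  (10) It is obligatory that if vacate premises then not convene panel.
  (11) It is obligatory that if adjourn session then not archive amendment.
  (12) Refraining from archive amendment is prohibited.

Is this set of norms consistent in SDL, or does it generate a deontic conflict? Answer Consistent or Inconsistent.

Premise 3 is O(convene_panel → ¬disclose_minutes), but O(convene_panel) is not derivable from the premises, so it does not yield O(¬disclose_minutes).
So O(¬disclose_minutes) is not derivable, and the apparent clash with O(disclose_minutes) does not arise.
A world satisfying every obligation exists (e.g. adjourn_session=false, archive_amendment=true, convene_panel=false, disclose_minutes=true, notify_kin=false, record_statement=true, recuse_self=false, reject_patent=false, retain_waiver=false, timestamp_report=true, vacate_premises=true); no atom is both obligatory and forbidden, so the set is consistent.

Consistent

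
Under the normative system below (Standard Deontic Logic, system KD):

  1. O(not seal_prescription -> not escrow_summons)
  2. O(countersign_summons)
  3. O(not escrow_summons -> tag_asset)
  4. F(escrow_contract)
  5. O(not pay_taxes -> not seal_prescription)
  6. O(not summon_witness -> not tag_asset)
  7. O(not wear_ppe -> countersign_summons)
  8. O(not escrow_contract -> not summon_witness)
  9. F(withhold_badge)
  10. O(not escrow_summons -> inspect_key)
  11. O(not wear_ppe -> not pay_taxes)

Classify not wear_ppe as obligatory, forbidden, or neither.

Forbidden

Premise 4, F(escrow_contract), is equivalent to O(not escrow_contract).
With premise 8, O(not escrow_contract -> not summon_witness), the K-axiom yields O(not summon_witness).
Premise 6 is O(not summon_witness -> not tag_asset); since O(not summon_witness), deontic closure gives O(not tag_asset).
The contrapositive of premise 3 (O(not escrow_summons -> tag_asset)) is O(not tag_asset -> escrow_summons), and O(not tag_asset) is already established, so O(escrow_summons).
Premise 1, O(not seal_prescription -> not escrow_summons), contraposes to O(escrow_summons -> seal_prescription); with O(escrow_summons) we get O(seal_prescription).
The contrapositive of premise 5 (O(not pay_taxes -> not seal_prescription)) is O(seal_prescription -> pay_taxes), and O(seal_prescription) is already established, so O(pay_taxes).
Premise 11, O(not wear_ppe -> not pay_taxes), contraposes to O(pay_taxes -> wear_ppe); with O(pay_taxes) we get O(wear_ppe).
Premises 2, 7, 9, 10 do not contribute to this derivation.
Thus O(wear_ppe), which is F(not wear_ppe): not wear_ppe is forbidden.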